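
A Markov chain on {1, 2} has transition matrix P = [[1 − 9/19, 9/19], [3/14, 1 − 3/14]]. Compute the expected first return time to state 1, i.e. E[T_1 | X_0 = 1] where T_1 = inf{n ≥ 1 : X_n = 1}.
E[T_1 | X_0 = 1] = 1/π_1 = 61/19

For an irreducible recurrent Markov chain with stationary distribution π, E[T_i | X_0 = i] = 1/π_i (Kac's formula). Here π_1 = (3/14)/(9/19 + 3/14) = (3/14)/(183/266) = 19/61, so E[T_1 | X_0 = 1] = 1/π_1 = (9/19 + 3/14)/(3/14) = (183/266)/(3/14) = 61/19.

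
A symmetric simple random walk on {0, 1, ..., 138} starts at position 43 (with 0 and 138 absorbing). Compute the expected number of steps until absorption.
E[τ | X_0 = 43] = 4085

Let v_k = E[τ | X_0 = k]. Boundary: v_0 = v_138 = 0. Recurrence: v_k = 1 + (v_{k-1} + v_{k+1})/2 for 1 ≤ k ≤ 137. The particular solution to v_k − (v_{k-1} + v_{k+1})/2 = 1 is v_k = −k^2. Adding homogeneous solution A + B k and matching boundaries gives v_k = k (138 − k). Substituting k = 43: v_43 = 43 · 95 = 4085.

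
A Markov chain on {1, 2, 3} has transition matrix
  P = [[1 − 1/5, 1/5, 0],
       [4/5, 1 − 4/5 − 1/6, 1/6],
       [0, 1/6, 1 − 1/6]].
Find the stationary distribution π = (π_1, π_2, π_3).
π = (2/3, 1/6, 1/6)

This is a birth-death chain on three states, which satisfies detailed balance: π_1 · P_{12} = π_2 · P_{21} and π_2 · P_{23} = π_3 · P_{32}.
From π_1 · 1/5 = π_2 · 4/5: π_2/π_1 = (1/5)/(4/5) = 1/4.
From π_2 · 1/6 = π_3 · 1/6: π_3/π_2 = (1/6)/(1/6) = 1.
Take π_1 proportional to 1; then unnormalized π = (1, 1/4, 1/4). Normalize by dividing by the sum 3/2:
  π = (2/3, 1/6, 1/6).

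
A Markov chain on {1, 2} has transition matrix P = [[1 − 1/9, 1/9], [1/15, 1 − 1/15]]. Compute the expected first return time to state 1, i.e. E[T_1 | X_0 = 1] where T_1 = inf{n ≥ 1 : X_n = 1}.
E[T_1 | X_0 = 1] = 1/π_1 = 8/3

For an irreducible recurrent Markov chain with stationary distribution π, E[T_i | X_0 = i] = 1/π_i (Kac's formula). Here π_1 = (1/15)/(1/9 + 1/15) = (1/15)/(8/45) = 3/8, so E[T_1 | X_0 = 1] = 1/π_1 = (1/9 + 1/15)/(1/15) = (8/45)/(1/15) = 8/3.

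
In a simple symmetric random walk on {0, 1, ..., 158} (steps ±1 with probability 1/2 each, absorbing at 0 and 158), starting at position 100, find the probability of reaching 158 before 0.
P(hit 158 before 0) = 100/158 = 50/79

Let u_k = P(hit 158 before 0 | start at k). Then u_0 = 0, u_158 = 1, and u_k = u_{k-1}/2 + u_{k+1}/2 for 1 ≤ k ≤ 157. This harmonic recurrence is solved by u_k = k/158, giving u_100 = 100/158 = 50/79.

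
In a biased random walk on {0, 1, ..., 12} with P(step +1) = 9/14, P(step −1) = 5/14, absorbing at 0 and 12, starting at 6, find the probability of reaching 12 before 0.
P(hit 12 before 0) = (1 − (5/9)^6) / (1 − (5/9)^12) = 531441/547066

Let u_k denote P(reach 12 before 0 | start at k). Boundary: u_0 = 0, u_12 = 1. Recurrence: u_k = 9/14·u_{k+1} + 5/14·u_{k-1} for 1 ≤ k ≤ 11. Try u_k = A + B·r^k with r = q/p = (5/14)/(9/14) = 5/9. Substitution satisfies the recurrence; boundary conditions give:
  u_k = (1 − r^k) / (1 − r^N) = (1 − (5/9)^6) / (1 − (5/9)^12) = 531441/547066.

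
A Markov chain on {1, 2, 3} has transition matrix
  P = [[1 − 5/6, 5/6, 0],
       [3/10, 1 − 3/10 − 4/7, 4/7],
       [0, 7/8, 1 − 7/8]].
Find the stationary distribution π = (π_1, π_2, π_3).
π = (49/274, 1225/2466, 400/1233)

This is a birth-death chain on three states, which satisfies detailed balance: π_1 · P_{12} = π_2 · P_{21} and π_2 · P_{23} = π_3 · P_{32}.
From π_1 · 5/6 = π_2 · 3/10: π_2/π_1 = (5/6)/(3/10) = 25/9.
From π_2 · 4/7 = π_3 · 7/8: π_3/π_2 = (4/7)/(7/8) = 32/49.
Take π_1 proportional to 1; then unnormalized π = (1, 25/9, 800/441). Normalize by dividing by the sum 274/49:
  π = (49/274, 1225/2466, 400/1233).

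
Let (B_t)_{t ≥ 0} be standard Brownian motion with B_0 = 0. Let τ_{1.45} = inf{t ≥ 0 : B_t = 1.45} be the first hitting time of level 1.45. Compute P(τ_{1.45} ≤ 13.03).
P(τ_{1.45} ≤ 13.03) = 2(1 − Φ(1.45/√13.03)) = 2(1 − Φ(0.4017)) ≈ 0.6879

By the reflection principle for standard BM, P(τ_b ≤ t) = 2 · P(B_t ≥ b). Since B_t ~ N(0, t), P(B_t ≥ 1.45) = 1 − Φ(1.45/√t) = 1 − Φ(1.45/√13.03) = 1 − Φ(0.4017) ≈ 0.34395. Doubling: P(τ_{1.45} ≤ 13.03) ≈ 2 · 0.34395 = 0.68790 ≈ 0.6879.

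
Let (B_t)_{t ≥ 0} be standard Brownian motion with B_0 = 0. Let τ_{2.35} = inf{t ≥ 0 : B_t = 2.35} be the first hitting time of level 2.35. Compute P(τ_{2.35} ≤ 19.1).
P(τ_{2.35} ≤ 19.1) = 2(1 − Φ(2.35/√19.1)) = 2(1 − Φ(0.5377)) ≈ 0.5908

By the reflection principle for standard BM, P(τ_b ≤ t) = 2 · P(B_t ≥ b). Since B_t ~ N(0, t), P(B_t ≥ 2.35) = 1 − Φ(2.35/√t) = 1 − Φ(2.35/√19.1) = 1 − Φ(0.5377) ≈ 0.29539. Doubling: P(τ_{2.35} ≤ 19.1) ≈ 2 · 0.29539 = 0.59078 ≈ 0.5908.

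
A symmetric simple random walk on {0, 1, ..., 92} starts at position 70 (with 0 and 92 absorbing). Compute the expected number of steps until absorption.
E[τ | X_0 = 70] = 1540

Let v_k = E[τ | X_0 = k]. Boundary: v_0 = v_92 = 0. Recurrence: v_k = 1 + (v_{k-1} + v_{k+1})/2 for 1 ≤ k ≤ 91. The particular solution to v_k − (v_{k-1} + v_{k+1})/2 = 1 is v_k = −k^2. Adding homogeneous solution A + B k and matching boundaries gives v_k = k (92 − k). Substituting k = 70: v_70 = 70 · 22 = 1540.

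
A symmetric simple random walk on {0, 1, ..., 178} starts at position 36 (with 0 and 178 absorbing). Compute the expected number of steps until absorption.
E[τ | X_0 = 36] = 5112

Let v_k = E[τ | X_0 = k]. Boundary: v_0 = v_178 = 0. Recurrence: v_k = 1 + (v_{k-1} + v_{k+1})/2 for 1 ≤ k ≤ 177. The particular solution to v_k − (v_{k-1} + v_{k+1})/2 = 1 is v_k = −k^2. Adding homogeneous solution A + B k and matching boundaries gives v_k = k (178 − k). Substituting k = 36: v_36 = 36 · 142 = 5112.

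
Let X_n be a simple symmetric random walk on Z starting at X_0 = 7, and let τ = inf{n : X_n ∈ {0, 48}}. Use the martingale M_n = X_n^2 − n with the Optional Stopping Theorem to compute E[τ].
E[τ] = 287

M_n = X_n^2 − n is a martingale (since E[X_{n+1}^2 | F_n] = X_n^2 + 1). By OST (τ has finite mean in a bounded region), E[M_τ] = E[M_0] = X_0^2 − 0 = 7^2 = 49. Also E[M_τ] = E[X_τ^2] − E[τ]. The walk exits at 0 or 48, with P(hit 48 first) = 7/48, so E[X_τ^2] = 48^2 · 7/48 + 0 = 336. Thus E[τ] = E[X_τ^2] − E[M_τ] = 336 − 49 = 287 = 7(48 − 7) = 287.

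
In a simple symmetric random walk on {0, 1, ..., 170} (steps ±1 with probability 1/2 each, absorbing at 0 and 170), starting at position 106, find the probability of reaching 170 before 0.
P(hit 170 before 0) = 106/170 = 53/85

Let u_k = P(hit 170 before 0 | start at k). Then u_0 = 0, u_170 = 1, and u_k = u_{k-1}/2 + u_{k+1}/2 for 1 ≤ k ≤ 169. This harmonic recurrence is solved by u_k = k/170, giving u_106 = 106/170 = 53/85.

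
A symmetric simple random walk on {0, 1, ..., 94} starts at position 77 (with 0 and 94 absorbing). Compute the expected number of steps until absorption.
E[τ | X_0 = 77] = 1309

Let v_k = E[τ | X_0 = k]. Boundary: v_0 = v_94 = 0. Recurrence: v_k = 1 + (v_{k-1} + v_{k+1})/2 for 1 ≤ k ≤ 93. The particular solution to v_k − (v_{k-1} + v_{k+1})/2 = 1 is v_k = −k^2. Adding homogeneous solution A + B k and matching boundaries gives v_k = k (94 − k). Substituting k = 77: v_77 = 77 · 17 = 1309.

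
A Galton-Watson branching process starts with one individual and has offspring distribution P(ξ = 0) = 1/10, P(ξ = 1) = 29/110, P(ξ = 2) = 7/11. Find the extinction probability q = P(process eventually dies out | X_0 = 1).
q = 11/70

The pgf is f(s) = 1/10 + 29/110·s + 7/11·s². The extinction probability q is the smallest fixed point of f in [0, 1]. Setting s = f(s):
  7/11·s² + (29/110 − 1)·s + 1/10 = 0
  7/11·s² − (1/10 + 7/11)·s + 1/10 = 0
which factors as (s − 1)·(7/11·s − 1/10) = 0, giving roots s = 1 and s = (1/10)/(7/11) = 11/70.
Mean offspring μ = 29/110 + 2·7/11 = 169/110 > 1 (supercritical), so q < 1. The extinction probability is the smaller root: q = (1/10)/(7/11) = 11/70.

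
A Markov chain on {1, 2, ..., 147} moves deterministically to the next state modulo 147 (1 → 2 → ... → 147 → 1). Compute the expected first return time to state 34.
E[T_34 | X_0 = 34] = 147

The chain cycles deterministically, so starting at state 34 it returns in exactly 147 steps. Equivalently, the stationary distribution is uniform π_j = 1/147 for every state j, so by Kac's formula E[T_34] = 1/π_34 = 147.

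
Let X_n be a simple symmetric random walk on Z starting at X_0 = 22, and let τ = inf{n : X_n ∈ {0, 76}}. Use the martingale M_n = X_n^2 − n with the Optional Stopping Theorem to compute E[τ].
E[τ] = 1188

M_n = X_n^2 − n is a martingale (since E[X_{n+1}^2 | F_n] = X_n^2 + 1). By OST (τ has finite mean in a bounded region), E[M_τ] = E[M_0] = X_0^2 − 0 = 22^2 = 484. Also E[M_τ] = E[X_τ^2] − E[τ]. The walk exits at 0 or 76, with P(hit 76 first) = 22/76, so E[X_τ^2] = 76^2 · 22/76 + 0 = 1672. Thus E[τ] = E[X_τ^2] − E[M_τ] = 1672 − 484 = 1188 = 22(76 − 22) = 1188.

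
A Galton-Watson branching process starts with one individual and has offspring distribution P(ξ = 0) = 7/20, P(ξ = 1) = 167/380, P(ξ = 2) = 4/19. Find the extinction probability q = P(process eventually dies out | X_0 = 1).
q = 1

Mean offspring μ = 0·7/20 + 1·167/380 + 2·4/19 = 327/380 ≤ 1. For μ ≤ 1 with offspring not concentrated at 1, the Galton-Watson process goes extinct almost surely, so q = 1.
(Algebraic check: The pgf is f(s) = 7/20 + 167/380·s + 4/19·s². The extinction probability q is the smallest fixed point of f in [0, 1]. Setting s = f(s):
  4/19·s² + (167/380 − 1)·s + 7/20 = 0
  4/19·s² − (7/20 + 4/19)·s + 7/20 = 0
which factors as (s − 1)·(4/19·s − 7/20) = 0, giving roots s = 1 and s = (7/20)/(4/19) = 133/80. Since 133/80 ≥ 1, the smallest root in [0, 1] is s = 1.)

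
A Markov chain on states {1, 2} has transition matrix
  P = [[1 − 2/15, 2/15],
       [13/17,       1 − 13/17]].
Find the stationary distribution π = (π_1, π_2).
π_1 = 195/229, π_2 = 34/229

Solve πP = π with π_1 + π_2 = 1. From πP = π: π_1 · (1 − 2/15) + π_2 · 13/17 = π_1 ⇒ π_2 · 13/17 = π_1 · 2/15 ⇒ π_2/π_1 = (2/15)/(13/17) = 34/195. Together with π_1 + π_2 = 1:
  π_1 = (13/17)/(2/15 + 13/17) = (13/17)/(229/255) = 195/229,
  π_2 = (2/15)/(2/15 + 13/17) = (2/15)/(229/255) = 34/229.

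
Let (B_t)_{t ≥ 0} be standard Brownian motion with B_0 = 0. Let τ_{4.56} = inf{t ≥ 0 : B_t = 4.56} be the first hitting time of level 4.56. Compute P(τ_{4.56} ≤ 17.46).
P(τ_{4.56} ≤ 17.46) = 2(1 − Φ(4.56/√17.46)) = 2(1 − Φ(1.0913)) ≈ 0.2751

By the reflection principle for standard BM, P(τ_b ≤ t) = 2 · P(B_t ≥ b). Since B_t ~ N(0, t), P(B_t ≥ 4.56) = 1 − Φ(4.56/√t) = 1 − Φ(4.56/√17.46) = 1 − Φ(1.0913) ≈ 0.13757. Doubling: P(τ_{4.56} ≤ 17.46) ≈ 2 · 0.13757 = 0.27514 ≈ 0.2751.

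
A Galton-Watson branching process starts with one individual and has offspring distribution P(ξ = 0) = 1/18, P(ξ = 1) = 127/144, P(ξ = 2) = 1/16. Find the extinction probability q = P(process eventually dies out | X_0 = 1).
q = 8/9

The pgf is f(s) = 1/18 + 127/144·s + 1/16·s². The extinction probability q is the smallest fixed point of f in [0, 1]. Setting s = f(s):
  1/16·s² + (127/144 − 1)·s + 1/18 = 0
  1/16·s² − (1/18 + 1/16)·s + 1/18 = 0
which factors as (s − 1)·(1/16·s − 1/18) = 0, giving roots s = 1 and s = (1/18)/(1/16) = 8/9.
Mean offspring μ = 127/144 + 2·1/16 = 145/144 > 1 (supercritical), so q < 1. The extinction probability is the smaller root: q = (1/18)/(1/16) = 8/9.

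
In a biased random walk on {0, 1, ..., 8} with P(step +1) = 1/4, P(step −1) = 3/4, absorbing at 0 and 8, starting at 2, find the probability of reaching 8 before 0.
P(hit 8 before 0) = (1 − (3)^2) / (1 − (3)^8) = 1/820

Let u_k denote P(reach 8 before 0 | start at k). Boundary: u_0 = 0, u_8 = 1. Recurrence: u_k = 1/4·u_{k+1} + 3/4·u_{k-1} for 1 ≤ k ≤ 7. Try u_k = A + B·r^k with r = q/p = (3/4)/(1/4) = 3. Substitution satisfies the recurrence; boundary conditions give:
  u_k = (1 − r^k) / (1 − r^N) = (1 − (3)^2) / (1 − (3)^8) = 1/820.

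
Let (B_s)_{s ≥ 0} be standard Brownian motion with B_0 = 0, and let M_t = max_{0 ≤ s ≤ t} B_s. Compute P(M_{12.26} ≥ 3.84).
P(M_{12.26} ≥ 3.84) = 2·P(B_{12.26} ≥ 3.84) = 2(1 − Φ(3.84/√12.26)) ≈ 0.2728

By the reflection principle for Brownian motion, P(M_t ≥ a) = 2 · P(B_t ≥ a) for a ≥ 0. Since B_t ~ N(0, t), P(B_t ≥ 3.84) = 1 − Φ(3.84/√t) = 1 − Φ(3.84/√12.26) = 1 − Φ(1.0967). So
  P(M_{12.26} ≥ 3.84) = 2(1 − Φ(1.0967)) ≈ 0.2728.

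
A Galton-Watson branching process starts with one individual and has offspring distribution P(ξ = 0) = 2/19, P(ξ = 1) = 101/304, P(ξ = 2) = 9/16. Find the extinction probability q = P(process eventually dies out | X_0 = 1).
q = 32/171

The pgf is f(s) = 2/19 + 101/304·s + 9/16·s². The extinction probability q is the smallest fixed point of f in [0, 1]. Setting s = f(s):
  9/16·s² + (101/304 − 1)·s + 2/19 = 0
  9/16·s² − (2/19 + 9/16)·s + 2/19 = 0
which factors as (s − 1)·(9/16·s − 2/19) = 0, giving roots s = 1 and s = (2/19)/(9/16) = 32/171.
Mean offspring μ = 101/304 + 2·9/16 = 443/304 > 1 (supercritical), so q < 1. The extinction probability is the smaller root: q = (2/19)/(9/16) = 32/171.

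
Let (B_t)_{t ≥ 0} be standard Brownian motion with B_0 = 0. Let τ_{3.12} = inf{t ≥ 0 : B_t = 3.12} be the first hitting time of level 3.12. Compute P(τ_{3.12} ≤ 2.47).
P(τ_{3.12} ≤ 2.47) = 2(1 − Φ(3.12/√2.47)) = 2(1 − Φ(1.9852)) ≈ 0.0471

By the reflection principle for standard BM, P(τ_b ≤ t) = 2 · P(B_t ≥ b). Since B_t ~ N(0, t), P(B_t ≥ 3.12) = 1 − Φ(3.12/√t) = 1 − Φ(3.12/√2.47) = 1 − Φ(1.9852) ≈ 0.02356. Doubling: P(τ_{3.12} ≤ 2.47) ≈ 2 · 0.02356 = 0.04712 ≈ 0.0471.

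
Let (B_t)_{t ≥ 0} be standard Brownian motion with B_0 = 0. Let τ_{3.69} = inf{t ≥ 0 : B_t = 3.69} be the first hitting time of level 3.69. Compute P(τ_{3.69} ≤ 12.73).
P(τ_{3.69} ≤ 12.73) = 2(1 − Φ(3.69/√12.73)) = 2(1 − Φ(1.0342)) ≈ 0.3010

By the reflection principle for standard BM, P(τ_b ≤ t) = 2 · P(B_t ≥ b). Since B_t ~ N(0, t), P(B_t ≥ 3.69) = 1 − Φ(3.69/√t) = 1 − Φ(3.69/√12.73) = 1 − Φ(1.0342) ≈ 0.15052. Doubling: P(τ_{3.69} ≤ 12.73) ≈ 2 · 0.15052 = 0.30104 ≈ 0.3010.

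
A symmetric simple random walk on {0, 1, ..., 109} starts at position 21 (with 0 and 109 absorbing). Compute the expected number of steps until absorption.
E[τ | X_0 = 21] = 1848

Let v_k = E[τ | X_0 = k]. Boundary: v_0 = v_109 = 0. Recurrence: v_k = 1 + (v_{k-1} + v_{k+1})/2 for 1 ≤ k ≤ 108. The particular solution to v_k − (v_{k-1} + v_{k+1})/2 = 1 is v_k = −k^2. Adding homogeneous solution A + B k and matching boundaries gives v_k = k (109 − k). Substituting k = 21: v_21 = 21 · 88 = 1848.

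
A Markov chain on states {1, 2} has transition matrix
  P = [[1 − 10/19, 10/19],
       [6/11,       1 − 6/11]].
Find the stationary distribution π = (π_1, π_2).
π_1 = 57/112, π_2 = 55/112

Solve πP = π with π_1 + π_2 = 1. From πP = π: π_1 · (1 − 10/19) + π_2 · 6/11 = π_1 ⇒ π_2 · 6/11 = π_1 · 10/19 ⇒ π_2/π_1 = (10/19)/(6/11) = 55/57. Together with π_1 + π_2 = 1:
  π_1 = (6/11)/(10/19 + 6/11) = (6/11)/(224/209) = 57/112,
  π_2 = (10/19)/(10/19 + 6/11) = (10/19)/(224/209) = 55/112.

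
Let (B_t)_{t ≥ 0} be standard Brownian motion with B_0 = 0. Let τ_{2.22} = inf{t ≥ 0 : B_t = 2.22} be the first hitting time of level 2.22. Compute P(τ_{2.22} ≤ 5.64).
P(τ_{2.22} ≤ 5.64) = 2(1 − Φ(2.22/√5.64)) = 2(1 − Φ(0.9348)) ≈ 0.3499

By the reflection principle for standard BM, P(τ_b ≤ t) = 2 · P(B_t ≥ b). Since B_t ~ N(0, t), P(B_t ≥ 2.22) = 1 − Φ(2.22/√t) = 1 − Φ(2.22/√5.64) = 1 − Φ(0.9348) ≈ 0.17495. Doubling: P(τ_{2.22} ≤ 5.64) ≈ 2 · 0.17495 = 0.34990 ≈ 0.3499.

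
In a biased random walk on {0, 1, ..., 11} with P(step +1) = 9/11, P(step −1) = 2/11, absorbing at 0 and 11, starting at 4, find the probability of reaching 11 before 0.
P(hit 11 before 0) = (1 − (2/9)^4) / (1 − (2/9)^11) = 4472076015/4483008223

Let u_k denote P(reach 11 before 0 | start at k). Boundary: u_0 = 0, u_11 = 1. Recurrence: u_k = 9/11·u_{k+1} + 2/11·u_{k-1} for 1 ≤ k ≤ 10. Try u_k = A + B·r^k with r = q/p = (2/11)/(9/11) = 2/9. Substitution satisfies the recurrence; boundary conditions give:
  u_k = (1 − r^k) / (1 − r^N) = (1 − (2/9)^4) / (1 − (2/9)^11) = 4472076015/4483008223.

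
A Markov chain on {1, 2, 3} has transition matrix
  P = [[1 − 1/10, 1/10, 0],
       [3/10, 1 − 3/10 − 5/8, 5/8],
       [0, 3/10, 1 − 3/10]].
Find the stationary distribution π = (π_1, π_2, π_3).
π = (36/73, 12/73, 25/73)

This is a birth-death chain on three states, which satisfies detailed balance: π_1 · P_{12} = π_2 · P_{21} and π_2 · P_{23} = π_3 · P_{32}.
From π_1 · 1/10 = π_2 · 3/10: π_2/π_1 = (1/10)/(3/10) = 1/3.
From π_2 · 5/8 = π_3 · 3/10: π_3/π_2 = (5/8)/(3/10) = 25/12.
Take π_1 proportional to 1; then unnormalized π = (1, 1/3, 25/36). Normalize by dividing by the sum 73/36:
  π = (36/73, 12/73, 25/73).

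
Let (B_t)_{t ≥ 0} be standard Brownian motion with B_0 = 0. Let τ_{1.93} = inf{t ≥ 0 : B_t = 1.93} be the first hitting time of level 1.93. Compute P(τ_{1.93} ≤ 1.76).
P(τ_{1.93} ≤ 1.76) = 2(1 − Φ(1.93/√1.76)) = 2(1 − Φ(1.4548)) ≈ 0.1457

By the reflection principle for standard BM, P(τ_b ≤ t) = 2 · P(B_t ≥ b). Since B_t ~ N(0, t), P(B_t ≥ 1.93) = 1 − Φ(1.93/√t) = 1 − Φ(1.93/√1.76) = 1 − Φ(1.4548) ≈ 0.07286. Doubling: P(τ_{1.93} ≤ 1.76) ≈ 2 · 0.07286 = 0.14572 ≈ 0.1457.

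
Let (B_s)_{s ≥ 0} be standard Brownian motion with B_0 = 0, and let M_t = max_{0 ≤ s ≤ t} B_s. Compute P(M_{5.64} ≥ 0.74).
P(M_{5.64} ≥ 0.74) = 2·P(B_{5.64} ≥ 0.74) = 2(1 − Φ(0.74/√5.64)) ≈ 0.7553

By the reflection principle for Brownian motion, P(M_t ≥ a) = 2 · P(B_t ≥ a) for a ≥ 0. Since B_t ~ N(0, t), P(B_t ≥ 0.74) = 1 − Φ(0.74/√t) = 1 − Φ(0.74/√5.64) = 1 − Φ(0.3116). So
  P(M_{5.64} ≥ 0.74) = 2(1 − Φ(0.3116)) ≈ 0.7553.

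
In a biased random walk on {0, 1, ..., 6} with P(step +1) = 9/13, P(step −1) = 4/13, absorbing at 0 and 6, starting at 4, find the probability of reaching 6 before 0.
P(hit 6 before 0) = (1 − (4/9)^4) / (1 − (4/9)^6) = 7857/8113

Let u_k denote P(reach 6 before 0 | start at k). Boundary: u_0 = 0, u_6 = 1. Recurrence: u_k = 9/13·u_{k+1} + 4/13·u_{k-1} for 1 ≤ k ≤ 5. Try u_k = A + B·r^k with r = q/p = (4/13)/(9/13) = 4/9. Substitution satisfies the recurrence; boundary conditions give:
  u_k = (1 − r^k) / (1 − r^N) = (1 − (4/9)^4) / (1 − (4/9)^6) = 7857/8113.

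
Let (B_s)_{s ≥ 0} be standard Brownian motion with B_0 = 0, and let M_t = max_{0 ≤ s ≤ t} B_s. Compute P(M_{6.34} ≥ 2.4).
P(M_{6.34} ≥ 2.4) = 2·P(B_{6.34} ≥ 2.4) = 2(1 − Φ(2.4/√6.34)) ≈ 0.3405

By the reflection principle for Brownian motion, P(M_t ≥ a) = 2 · P(B_t ≥ a) for a ≥ 0. Since B_t ~ N(0, t), P(B_t ≥ 2.4) = 1 − Φ(2.4/√t) = 1 − Φ(2.4/√6.34) = 1 − Φ(0.9532). So
  P(M_{6.34} ≥ 2.4) = 2(1 − Φ(0.9532)) ≈ 0.3405.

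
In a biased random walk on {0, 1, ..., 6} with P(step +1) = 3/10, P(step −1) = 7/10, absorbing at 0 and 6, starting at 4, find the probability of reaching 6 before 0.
P(hit 6 before 0) = (1 − (7/3)^4) / (1 − (7/3)^6) = 522/2923

Let u_k denote P(reach 6 before 0 | start at k). Boundary: u_0 = 0, u_6 = 1. Recurrence: u_k = 3/10·u_{k+1} + 7/10·u_{k-1} for 1 ≤ k ≤ 5. Try u_k = A + B·r^k with r = q/p = (7/10)/(3/10) = 7/3. Substitution satisfies the recurrence; boundary conditions give:
  u_k = (1 − r^k) / (1 − r^N) = (1 − (7/3)^4) / (1 − (7/3)^6) = 522/2923.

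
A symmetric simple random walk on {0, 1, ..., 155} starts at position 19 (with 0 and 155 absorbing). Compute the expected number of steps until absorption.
E[τ | X_0 = 19] = 2584

Let v_k = E[τ | X_0 = k]. Boundary: v_0 = v_155 = 0. Recurrence: v_k = 1 + (v_{k-1} + v_{k+1})/2 for 1 ≤ k ≤ 154. The particular solution to v_k − (v_{k-1} + v_{k+1})/2 = 1 is v_k = −k^2. Adding homogeneous solution A + B k and matching boundaries gives v_k = k (155 − k). Substituting k = 19: v_19 = 19 · 136 = 2584.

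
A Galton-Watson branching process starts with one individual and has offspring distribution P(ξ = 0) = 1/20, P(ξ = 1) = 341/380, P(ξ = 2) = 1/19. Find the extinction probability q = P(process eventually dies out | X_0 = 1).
q = 19/20

The pgf is f(s) = 1/20 + 341/380·s + 1/19·s². The extinction probability q is the smallest fixed point of f in [0, 1]. Setting s = f(s):
  1/19·s² + (341/380 − 1)·s + 1/20 = 0
  1/19·s² − (1/20 + 1/19)·s + 1/20 = 0
which factors as (s − 1)·(1/19·s − 1/20) = 0, giving roots s = 1 and s = (1/20)/(1/19) = 19/20.
Mean offspring μ = 341/380 + 2·1/19 = 381/380 > 1 (supercritical), so q < 1. The extinction probability is the smaller root: q = (1/20)/(1/19) = 19/20.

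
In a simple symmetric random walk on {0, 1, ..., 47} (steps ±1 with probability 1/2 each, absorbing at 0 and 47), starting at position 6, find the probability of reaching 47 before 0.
P(hit 47 before 0) = 6/47

Let u_k = P(hit 47 before 0 | start at k). Then u_0 = 0, u_47 = 1, and u_k = u_{k-1}/2 + u_{k+1}/2 for 1 ≤ k ≤ 46. This harmonic recurrence is solved by u_k = k/47, giving u_6 = 6/47.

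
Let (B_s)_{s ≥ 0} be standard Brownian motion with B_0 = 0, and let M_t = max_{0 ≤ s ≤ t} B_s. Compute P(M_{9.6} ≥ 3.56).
P(M_{9.6} ≥ 3.56) = 2·P(B_{9.6} ≥ 3.56) = 2(1 − Φ(3.56/√9.6)) ≈ 0.2506

By the reflection principle for Brownian motion, P(M_t ≥ a) = 2 · P(B_t ≥ a) for a ≥ 0. Since B_t ~ N(0, t), P(B_t ≥ 3.56) = 1 − Φ(3.56/√t) = 1 − Φ(3.56/√9.6) = 1 − Φ(1.1490). So
  P(M_{9.6} ≥ 3.56) = 2(1 − Φ(1.1490)) ≈ 0.2506.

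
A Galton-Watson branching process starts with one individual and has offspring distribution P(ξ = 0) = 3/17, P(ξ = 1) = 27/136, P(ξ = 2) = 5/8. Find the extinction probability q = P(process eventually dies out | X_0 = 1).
q = 24/85

The pgf is f(s) = 3/17 + 27/136·s + 5/8·s². The extinction probability q is the smallest fixed point of f in [0, 1]. Setting s = f(s):
  5/8·s² + (27/136 − 1)·s + 3/17 = 0
  5/8·s² − (3/17 + 5/8)·s + 3/17 = 0
which factors as (s − 1)·(5/8·s − 3/17) = 0, giving roots s = 1 and s = (3/17)/(5/8) = 24/85.
Mean offspring μ = 27/136 + 2·5/8 = 197/136 > 1 (supercritical), so q < 1. The extinction probability is the smaller root: q = (3/17)/(5/8) = 24/85.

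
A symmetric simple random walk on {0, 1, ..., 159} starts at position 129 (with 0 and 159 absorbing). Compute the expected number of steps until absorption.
E[τ | X_0 = 129] = 3870

Let v_k = E[τ | X_0 = k]. Boundary: v_0 = v_159 = 0. Recurrence: v_k = 1 + (v_{k-1} + v_{k+1})/2 for 1 ≤ k ≤ 158. The particular solution to v_k − (v_{k-1} + v_{k+1})/2 = 1 is v_k = −k^2. Adding homogeneous solution A + B k and matching boundaries gives v_k = k (159 − k). Substituting k = 129: v_129 = 129 · 30 = 3870.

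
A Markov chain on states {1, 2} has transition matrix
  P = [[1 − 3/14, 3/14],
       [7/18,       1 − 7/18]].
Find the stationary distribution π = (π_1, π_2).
π_1 = 49/76, π_2 = 27/76

Solve πP = π with π_1 + π_2 = 1. From πP = π: π_1 · (1 − 3/14) + π_2 · 7/18 = π_1 ⇒ π_2 · 7/18 = π_1 · 3/14 ⇒ π_2/π_1 = (3/14)/(7/18) = 27/49. Together with π_1 + π_2 = 1:
  π_1 = (7/18)/(3/14 + 7/18) = (7/18)/(38/63) = 49/76,
  π_2 = (3/14)/(3/14 + 7/18) = (3/14)/(38/63) = 27/76.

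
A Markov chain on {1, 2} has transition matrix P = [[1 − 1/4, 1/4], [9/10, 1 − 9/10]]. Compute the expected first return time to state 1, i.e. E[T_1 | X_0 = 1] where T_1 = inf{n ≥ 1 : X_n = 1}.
E[T_1 | X_0 = 1] = 1/π_1 = 23/18

For an irreducible recurrent Markov chain with stationary distribution π, E[T_i | X_0 = i] = 1/π_i (Kac's formula). Here π_1 = (9/10)/(1/4 + 9/10) = (9/10)/(23/20) = 18/23, so E[T_1 | X_0 = 1] = 1/π_1 = (1/4 + 9/10)/(9/10) = (23/20)/(9/10) = 23/18.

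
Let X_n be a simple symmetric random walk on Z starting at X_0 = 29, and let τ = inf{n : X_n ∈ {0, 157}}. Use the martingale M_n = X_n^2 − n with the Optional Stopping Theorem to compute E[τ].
E[τ] = 3712

M_n = X_n^2 − n is a martingale (since E[X_{n+1}^2 | F_n] = X_n^2 + 1). By OST (τ has finite mean in a bounded region), E[M_τ] = E[M_0] = X_0^2 − 0 = 29^2 = 841. Also E[M_τ] = E[X_τ^2] − E[τ]. The walk exits at 0 or 157, with P(hit 157 first) = 29/157, so E[X_τ^2] = 157^2 · 29/157 + 0 = 4553. Thus E[τ] = E[X_τ^2] − E[M_τ] = 4553 − 841 = 3712 = 29(157 − 29) = 3712.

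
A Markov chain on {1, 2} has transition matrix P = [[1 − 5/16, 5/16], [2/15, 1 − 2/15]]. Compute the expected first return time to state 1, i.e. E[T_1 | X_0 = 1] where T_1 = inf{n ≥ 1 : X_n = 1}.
E[T_1 | X_0 = 1] = 1/π_1 = 107/32

For an irreducible recurrent Markov chain with stationary distribution π, E[T_i | X_0 = i] = 1/π_i (Kac's formula). Here π_1 = (2/15)/(5/16 + 2/15) = (2/15)/(107/240) = 32/107, so E[T_1 | X_0 = 1] = 1/π_1 = (5/16 + 2/15)/(2/15) = (107/240)/(2/15) = 107/32.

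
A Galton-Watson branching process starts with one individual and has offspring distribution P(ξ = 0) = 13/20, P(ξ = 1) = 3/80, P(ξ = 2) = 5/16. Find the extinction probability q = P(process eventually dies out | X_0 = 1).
q = 1

Mean offspring μ = 0·13/20 + 1·3/80 + 2·5/16 = 53/80 ≤ 1. For μ ≤ 1 with offspring not concentrated at 1, the Galton-Watson process goes extinct almost surely, so q = 1.
(Algebraic check: The pgf is f(s) = 13/20 + 3/80·s + 5/16·s². The extinction probability q is the smallest fixed point of f in [0, 1]. Setting s = f(s):
  5/16·s² + (3/80 − 1)·s + 13/20 = 0
  5/16·s² − (13/20 + 5/16)·s + 13/20 = 0
which factors as (s − 1)·(5/16·s − 13/20) = 0, giving roots s = 1 and s = (13/20)/(5/16) = 52/25. Since 52/25 ≥ 1, the smallest root in [0, 1] is s = 1.)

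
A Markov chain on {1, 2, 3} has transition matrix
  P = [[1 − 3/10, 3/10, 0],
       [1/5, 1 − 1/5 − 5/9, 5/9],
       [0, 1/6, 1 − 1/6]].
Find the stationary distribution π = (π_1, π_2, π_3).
π = (2/15, 1/5, 2/3)

This is a birth-death chain on three states, which satisfies detailed balance: π_1 · P_{12} = π_2 · P_{21} and π_2 · P_{23} = π_3 · P_{32}.
From π_1 · 3/10 = π_2 · 1/5: π_2/π_1 = (3/10)/(1/5) = 3/2.
From π_2 · 5/9 = π_3 · 1/6: π_3/π_2 = (5/9)/(1/6) = 10/3.
Take π_1 proportional to 1; then unnormalized π = (1, 3/2, 5). Normalize by dividing by the sum 15/2:
  π = (2/15, 1/5, 2/3).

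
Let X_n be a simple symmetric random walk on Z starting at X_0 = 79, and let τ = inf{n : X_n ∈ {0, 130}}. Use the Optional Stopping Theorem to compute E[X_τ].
E[X_τ] = 79

X_n is a martingale and τ is a bounded-mean stopping time (indeed τ is finite a.s. with bounded expectation since the walk is in a bounded region). By the OST, E[X_τ] = E[X_0] = 79. Equivalently: E[X_τ] = 130 · P(hit 130 first) + 0 · P(hit 0 first) = 130 · (79/130) = 79.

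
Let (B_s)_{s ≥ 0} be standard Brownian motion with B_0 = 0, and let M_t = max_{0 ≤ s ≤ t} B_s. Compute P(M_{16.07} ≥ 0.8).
P(M_{16.07} ≥ 0.8) = 2·P(B_{16.07} ≥ 0.8) = 2(1 − Φ(0.8/√16.07)) ≈ 0.8418

By the reflection principle for Brownian motion, P(M_t ≥ a) = 2 · P(B_t ≥ a) for a ≥ 0. Since B_t ~ N(0, t), P(B_t ≥ 0.8) = 1 − Φ(0.8/√t) = 1 − Φ(0.8/√16.07) = 1 − Φ(0.1996). So
  P(M_{16.07} ≥ 0.8) = 2(1 − Φ(0.1996)) ≈ 0.8418.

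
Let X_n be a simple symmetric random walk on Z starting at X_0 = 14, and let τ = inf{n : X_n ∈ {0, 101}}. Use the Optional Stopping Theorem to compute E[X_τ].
E[X_τ] = 14

X_n is a martingale and τ is a bounded-mean stopping time (indeed τ is finite a.s. with bounded expectation since the walk is in a bounded region). By the OST, E[X_τ] = E[X_0] = 14. Equivalently: E[X_τ] = 101 · P(hit 101 first) + 0 · P(hit 0 first) = 101 · (14/101) = 14.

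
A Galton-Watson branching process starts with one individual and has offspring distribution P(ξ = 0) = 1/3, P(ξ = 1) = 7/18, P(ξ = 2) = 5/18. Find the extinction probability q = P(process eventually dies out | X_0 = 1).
q = 1

Mean offspring μ = 0·1/3 + 1·7/18 + 2·5/18 = 17/18 ≤ 1. For μ ≤ 1 with offspring not concentrated at 1, the Galton-Watson process goes extinct almost surely, so q = 1.
(Algebraic check: The pgf is f(s) = 1/3 + 7/18·s + 5/18·s². The extinction probability q is the smallest fixed point of f in [0, 1]. Setting s = f(s):
  5/18·s² + (7/18 − 1)·s + 1/3 = 0
  5/18·s² − (1/3 + 5/18)·s + 1/3 = 0
which factors as (s − 1)·(5/18·s − 1/3) = 0, giving roots s = 1 and s = (1/3)/(5/18) = 6/5. Since 6/5 ≥ 1, the smallest root in [0, 1] is s = 1.)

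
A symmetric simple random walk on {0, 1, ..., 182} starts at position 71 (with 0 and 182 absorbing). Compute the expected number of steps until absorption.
E[τ | X_0 = 71] = 7881

Let v_k = E[τ | X_0 = k]. Boundary: v_0 = v_182 = 0. Recurrence: v_k = 1 + (v_{k-1} + v_{k+1})/2 for 1 ≤ k ≤ 181. The particular solution to v_k − (v_{k-1} + v_{k+1})/2 = 1 is v_k = −k^2. Adding homogeneous solution A + B k and matching boundaries gives v_k = k (182 − k). Substituting k = 71: v_71 = 71 · 111 = 7881.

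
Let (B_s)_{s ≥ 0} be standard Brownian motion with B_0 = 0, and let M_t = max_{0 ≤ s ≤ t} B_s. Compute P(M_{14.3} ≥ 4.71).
P(M_{14.3} ≥ 4.71) = 2·P(B_{14.3} ≥ 4.71) = 2(1 − Φ(4.71/√14.3)) ≈ 0.2129

By the reflection principle for Brownian motion, P(M_t ≥ a) = 2 · P(B_t ≥ a) for a ≥ 0. Since B_t ~ N(0, t), P(B_t ≥ 4.71) = 1 − Φ(4.71/√t) = 1 − Φ(4.71/√14.3) = 1 − Φ(1.2455). So
  P(M_{14.3} ≥ 4.71) = 2(1 − Φ(1.2455)) ≈ 0.2129.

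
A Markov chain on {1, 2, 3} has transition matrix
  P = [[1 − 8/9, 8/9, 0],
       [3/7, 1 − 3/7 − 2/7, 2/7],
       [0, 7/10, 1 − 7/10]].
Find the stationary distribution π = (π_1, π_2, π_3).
π = (63/247, 392/741, 160/741)

This is a birth-death chain on three states, which satisfies detailed balance: π_1 · P_{12} = π_2 · P_{21} and π_2 · P_{23} = π_3 · P_{32}.
From π_1 · 8/9 = π_2 · 3/7: π_2/π_1 = (8/9)/(3/7) = 56/27.
From π_2 · 2/7 = π_3 · 7/10: π_3/π_2 = (2/7)/(7/10) = 20/49.
Take π_1 proportional to 1; then unnormalized π = (1, 56/27, 160/189). Normalize by dividing by the sum 247/63:
  π = (63/247, 392/741, 160/741).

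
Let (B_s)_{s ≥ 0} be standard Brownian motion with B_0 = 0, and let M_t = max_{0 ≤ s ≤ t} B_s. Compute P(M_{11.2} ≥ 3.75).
P(M_{11.2} ≥ 3.75) = 2·P(B_{11.2} ≥ 3.75) = 2(1 − Φ(3.75/√11.2)) ≈ 0.2625

By the reflection principle for Brownian motion, P(M_t ≥ a) = 2 · P(B_t ≥ a) for a ≥ 0. Since B_t ~ N(0, t), P(B_t ≥ 3.75) = 1 − Φ(3.75/√t) = 1 − Φ(3.75/√11.2) = 1 − Φ(1.1205). So
  P(M_{11.2} ≥ 3.75) = 2(1 − Φ(1.1205)) ≈ 0.2625.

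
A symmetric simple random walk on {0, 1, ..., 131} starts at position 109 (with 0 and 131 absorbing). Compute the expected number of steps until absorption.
E[τ | X_0 = 109] = 2398

Let v_k = E[τ | X_0 = k]. Boundary: v_0 = v_131 = 0. Recurrence: v_k = 1 + (v_{k-1} + v_{k+1})/2 for 1 ≤ k ≤ 130. The particular solution to v_k − (v_{k-1} + v_{k+1})/2 = 1 is v_k = −k^2. Adding homogeneous solution A + B k and matching boundaries gives v_k = k (131 − k). Substituting k = 109: v_109 = 109 · 22 = 2398.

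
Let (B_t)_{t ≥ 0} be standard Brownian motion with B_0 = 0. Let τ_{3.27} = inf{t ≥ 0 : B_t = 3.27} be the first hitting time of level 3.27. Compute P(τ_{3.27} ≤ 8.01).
P(τ_{3.27} ≤ 8.01) = 2(1 − Φ(3.27/√8.01)) = 2(1 − Φ(1.1554)) ≈ 0.2479

By the reflection principle for standard BM, P(τ_b ≤ t) = 2 · P(B_t ≥ b). Since B_t ~ N(0, t), P(B_t ≥ 3.27) = 1 − Φ(3.27/√t) = 1 − Φ(3.27/√8.01) = 1 − Φ(1.1554) ≈ 0.12396. Doubling: P(τ_{3.27} ≤ 8.01) ≈ 2 · 0.12396 = 0.24792 ≈ 0.2479.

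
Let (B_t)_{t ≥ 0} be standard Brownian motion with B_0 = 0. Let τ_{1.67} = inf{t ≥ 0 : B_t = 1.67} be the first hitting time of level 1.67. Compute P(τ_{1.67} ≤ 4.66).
P(τ_{1.67} ≤ 4.66) = 2(1 − Φ(1.67/√4.66)) = 2(1 − Φ(0.7736)) ≈ 0.4392

By the reflection principle for standard BM, P(τ_b ≤ t) = 2 · P(B_t ≥ b). Since B_t ~ N(0, t), P(B_t ≥ 1.67) = 1 − Φ(1.67/√t) = 1 − Φ(1.67/√4.66) = 1 − Φ(0.7736) ≈ 0.21958. Doubling: P(τ_{1.67} ≤ 4.66) ≈ 2 · 0.21958 = 0.43916 ≈ 0.4392.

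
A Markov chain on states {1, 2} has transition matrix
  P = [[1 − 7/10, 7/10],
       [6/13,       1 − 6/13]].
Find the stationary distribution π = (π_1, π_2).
π_1 = 60/151, π_2 = 91/151

Solve πP = π with π_1 + π_2 = 1. From πP = π: π_1 · (1 − 7/10) + π_2 · 6/13 = π_1 ⇒ π_2 · 6/13 = π_1 · 7/10 ⇒ π_2/π_1 = (7/10)/(6/13) = 91/60. Together with π_1 + π_2 = 1:
  π_1 = (6/13)/(7/10 + 6/13) = (6/13)/(151/130) = 60/151,
  π_2 = (7/10)/(7/10 + 6/13) = (7/10)/(151/130) = 91/151.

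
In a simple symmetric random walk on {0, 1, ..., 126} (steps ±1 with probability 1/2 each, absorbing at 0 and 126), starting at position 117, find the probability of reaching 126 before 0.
P(hit 126 before 0) = 117/126 = 13/14

Let u_k = P(hit 126 before 0 | start at k). Then u_0 = 0, u_126 = 1, and u_k = u_{k-1}/2 + u_{k+1}/2 for 1 ≤ k ≤ 125. This harmonic recurrence is solved by u_k = k/126, giving u_117 = 117/126 = 13/14.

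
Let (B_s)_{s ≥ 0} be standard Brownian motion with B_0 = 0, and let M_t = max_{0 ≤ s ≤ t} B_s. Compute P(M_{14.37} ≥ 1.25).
P(M_{14.37} ≥ 1.25) = 2·P(B_{14.37} ≥ 1.25) = 2(1 − Φ(1.25/√14.37)) ≈ 0.7416

By the reflection principle for Brownian motion, P(M_t ≥ a) = 2 · P(B_t ≥ a) for a ≥ 0. Since B_t ~ N(0, t), P(B_t ≥ 1.25) = 1 − Φ(1.25/√t) = 1 − Φ(1.25/√14.37) = 1 − Φ(0.3297). So
  P(M_{14.37} ≥ 1.25) = 2(1 − Φ(0.3297)) ≈ 0.7416.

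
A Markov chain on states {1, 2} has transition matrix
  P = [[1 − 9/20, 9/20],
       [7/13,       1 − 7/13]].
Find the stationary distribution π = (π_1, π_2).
π_1 = 140/257, π_2 = 117/257

Solve πP = π with π_1 + π_2 = 1. From πP = π: π_1 · (1 − 9/20) + π_2 · 7/13 = π_1 ⇒ π_2 · 7/13 = π_1 · 9/20 ⇒ π_2/π_1 = (9/20)/(7/13) = 117/140. Together with π_1 + π_2 = 1:
  π_1 = (7/13)/(9/20 + 7/13) = (7/13)/(257/260) = 140/257,
  π_2 = (9/20)/(9/20 + 7/13) = (9/20)/(257/260) = 117/257.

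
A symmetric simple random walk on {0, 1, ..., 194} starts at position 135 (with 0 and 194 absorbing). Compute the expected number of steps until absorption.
E[τ | X_0 = 135] = 7965

Let v_k = E[τ | X_0 = k]. Boundary: v_0 = v_194 = 0. Recurrence: v_k = 1 + (v_{k-1} + v_{k+1})/2 for 1 ≤ k ≤ 193. The particular solution to v_k − (v_{k-1} + v_{k+1})/2 = 1 is v_k = −k^2. Adding homogeneous solution A + B k and matching boundaries gives v_k = k (194 − k). Substituting k = 135: v_135 = 135 · 59 = 7965.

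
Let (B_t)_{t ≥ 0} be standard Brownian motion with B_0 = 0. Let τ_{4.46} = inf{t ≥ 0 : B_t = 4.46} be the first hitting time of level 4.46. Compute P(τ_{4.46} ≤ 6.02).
P(τ_{4.46} ≤ 6.02) = 2(1 − Φ(4.46/√6.02)) = 2(1 − Φ(1.8178)) ≈ 0.0691

By the reflection principle for standard BM, P(τ_b ≤ t) = 2 · P(B_t ≥ b). Since B_t ~ N(0, t), P(B_t ≥ 4.46) = 1 − Φ(4.46/√t) = 1 − Φ(4.46/√6.02) = 1 − Φ(1.8178) ≈ 0.03455. Doubling: P(τ_{4.46} ≤ 6.02) ≈ 2 · 0.03455 = 0.06910 ≈ 0.0691.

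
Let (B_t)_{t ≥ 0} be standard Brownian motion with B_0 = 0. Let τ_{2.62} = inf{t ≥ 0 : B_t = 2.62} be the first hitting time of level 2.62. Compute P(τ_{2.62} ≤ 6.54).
P(τ_{2.62} ≤ 6.54) = 2(1 − Φ(2.62/√6.54)) = 2(1 − Φ(1.0245)) ≈ 0.3056

By the reflection principle for standard BM, P(τ_b ≤ t) = 2 · P(B_t ≥ b). Since B_t ~ N(0, t), P(B_t ≥ 2.62) = 1 − Φ(2.62/√t) = 1 − Φ(2.62/√6.54) = 1 − Φ(1.0245) ≈ 0.15280. Doubling: P(τ_{2.62} ≤ 6.54) ≈ 2 · 0.15280 = 0.30560 ≈ 0.3056.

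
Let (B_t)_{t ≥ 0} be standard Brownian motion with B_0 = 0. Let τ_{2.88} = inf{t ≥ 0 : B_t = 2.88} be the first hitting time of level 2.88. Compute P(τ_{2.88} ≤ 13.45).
P(τ_{2.88} ≤ 13.45) = 2(1 − Φ(2.88/√13.45)) = 2(1 − Φ(0.7853)) ≈ 0.4323

By the reflection principle for standard BM, P(τ_b ≤ t) = 2 · P(B_t ≥ b). Since B_t ~ N(0, t), P(B_t ≥ 2.88) = 1 − Φ(2.88/√t) = 1 − Φ(2.88/√13.45) = 1 − Φ(0.7853) ≈ 0.21614. Doubling: P(τ_{2.88} ≤ 13.45) ≈ 2 · 0.21614 = 0.43228 ≈ 0.4323.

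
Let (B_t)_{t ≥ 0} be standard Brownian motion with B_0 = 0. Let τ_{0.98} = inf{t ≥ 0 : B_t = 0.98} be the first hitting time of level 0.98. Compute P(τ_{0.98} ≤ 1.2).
P(τ_{0.98} ≤ 1.2) = 2(1 − Φ(0.98/√1.2)) = 2(1 − Φ(0.8946)) ≈ 0.3710

By the reflection principle for standard BM, P(τ_b ≤ t) = 2 · P(B_t ≥ b). Since B_t ~ N(0, t), P(B_t ≥ 0.98) = 1 − Φ(0.98/√t) = 1 − Φ(0.98/√1.2) = 1 − Φ(0.8946) ≈ 0.18550. Doubling: P(τ_{0.98} ≤ 1.2) ≈ 2 · 0.18550 = 0.37100 ≈ 0.3710.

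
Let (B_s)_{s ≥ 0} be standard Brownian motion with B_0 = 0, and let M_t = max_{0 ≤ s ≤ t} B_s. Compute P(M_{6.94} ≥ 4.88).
P(M_{6.94} ≥ 4.88) = 2·P(B_{6.94} ≥ 4.88) = 2(1 − Φ(4.88/√6.94)) ≈ 0.0640

By the reflection principle for Brownian motion, P(M_t ≥ a) = 2 · P(B_t ≥ a) for a ≥ 0. Since B_t ~ N(0, t), P(B_t ≥ 4.88) = 1 − Φ(4.88/√t) = 1 − Φ(4.88/√6.94) = 1 − Φ(1.8524). So
  P(M_{6.94} ≥ 4.88) = 2(1 − Φ(1.8524)) ≈ 0.0640.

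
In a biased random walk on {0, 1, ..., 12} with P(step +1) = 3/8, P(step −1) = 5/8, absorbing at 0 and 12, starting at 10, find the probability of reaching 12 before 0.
P(hit 12 before 0) = (1 − (5/3)^10) / (1 − (5/3)^12) = 5459949/15225574

Let u_k denote P(reach 12 before 0 | start at k). Boundary: u_0 = 0, u_12 = 1. Recurrence: u_k = 3/8·u_{k+1} + 5/8·u_{k-1} for 1 ≤ k ≤ 11. Try u_k = A + B·r^k with r = q/p = (5/8)/(3/8) = 5/3. Substitution satisfies the recurrence; boundary conditions give:
  u_k = (1 − r^k) / (1 − r^N) = (1 − (5/3)^10) / (1 − (5/3)^12) = 5459949/15225574.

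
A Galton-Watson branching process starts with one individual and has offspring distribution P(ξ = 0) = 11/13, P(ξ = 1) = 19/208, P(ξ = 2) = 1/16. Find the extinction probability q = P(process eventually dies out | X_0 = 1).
q = 1

Mean offspring μ = 0·11/13 + 1·19/208 + 2·1/16 = 45/208 ≤ 1. For μ ≤ 1 with offspring not concentrated at 1, the Galton-Watson process goes extinct almost surely, so q = 1.
(Algebraic check: The pgf is f(s) = 11/13 + 19/208·s + 1/16·s². The extinction probability q is the smallest fixed point of f in [0, 1]. Setting s = f(s):
  1/16·s² + (19/208 − 1)·s + 11/13 = 0
  1/16·s² − (11/13 + 1/16)·s + 11/13 = 0
which factors as (s − 1)·(1/16·s − 11/13) = 0, giving roots s = 1 and s = (11/13)/(1/16) = 176/13. Since 176/13 ≥ 1, the smallest root in [0, 1] is s = 1.)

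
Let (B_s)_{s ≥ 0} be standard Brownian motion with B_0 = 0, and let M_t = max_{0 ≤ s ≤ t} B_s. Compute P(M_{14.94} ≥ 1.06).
P(M_{14.94} ≥ 1.06) = 2·P(B_{14.94} ≥ 1.06) = 2(1 − Φ(1.06/√14.94)) ≈ 0.7839

By the reflection principle for Brownian motion, P(M_t ≥ a) = 2 · P(B_t ≥ a) for a ≥ 0. Since B_t ~ N(0, t), P(B_t ≥ 1.06) = 1 − Φ(1.06/√t) = 1 − Φ(1.06/√14.94) = 1 − Φ(0.2742). So
  P(M_{14.94} ≥ 1.06) = 2(1 − Φ(0.2742)) ≈ 0.7839.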